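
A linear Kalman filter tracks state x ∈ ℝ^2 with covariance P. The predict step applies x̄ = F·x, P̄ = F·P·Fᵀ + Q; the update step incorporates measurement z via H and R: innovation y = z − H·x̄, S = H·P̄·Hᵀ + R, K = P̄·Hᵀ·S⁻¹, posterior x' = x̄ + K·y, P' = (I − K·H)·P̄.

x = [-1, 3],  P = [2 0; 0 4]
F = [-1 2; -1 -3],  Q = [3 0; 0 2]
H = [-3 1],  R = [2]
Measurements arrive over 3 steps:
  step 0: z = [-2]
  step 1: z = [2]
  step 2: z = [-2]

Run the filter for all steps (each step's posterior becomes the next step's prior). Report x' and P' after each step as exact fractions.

step 0: x̄ = F·x = [7, -8]
step 0: P̄ = F·P·Fᵀ + Q = [21 -22; -22 40]
step 0: y = z − H·x̄ = [27]
step 0: S = H·P̄·Hᵀ + R = [363]
step 0: K = P̄·Hᵀ·S⁻¹ = [-85/363; 106/363]
step 0: x' = x̄ + K·y = [82/121, -14/121]
step 0: P' = (I − K·H)·P̄ = [398/363 1024/363; 1024/363 3284/363]
step 1: x̄ = F·x = [-10/11, -40/121]
step 1: P̄ = F·P·Fᵀ + Q = [29 -554/11; -554/11 36824/363]
step 1: y = z − H·x̄ = [-48/121]
step 1: S = H·P̄·Hᵀ + R = [241985/363]
step 1: K = P̄·Hᵀ·S⁻¹ = [-49863/241985; 18334/48397]
step 1: x' = x̄ + K·y = [-200206/241985, -23272/48397]
step 1: P' = (I − K·H)·P̄ = [168202/241985 80976/48397; 80976/48397 279596/48397]
step 2: x̄ = F·x = [-32514/241985, 549286/241985]
step 2: P̄ = F·P·Fᵀ + Q = [4866557/241985 -7814798/241985; -7814798/241985 15663272/241985]
step 2: y = z − H·x̄ = [-1130798/241985]
step 2: S = H·P̄·Hᵀ + R = [106835043/241985]
step 2: K = P̄·Hᵀ·S⁻¹ = [-3202067/15262149; 39107666/106835043]
step 2: x' = x̄ + K·y = [12912608/15262149, 59756278/106835043]
step 2: P' = (I − K·H)·P̄ = [1476766/2180307 24607952/15262149; 24607952/15262149 594982324/106835043]

step 0: x' = [82/121, -14/121], P' = [398/363 1024/363; 1024/363 3284/363]
step 1: x' = [-200206/241985, -23272/48397], P' = [168202/241985 80976/48397; 80976/48397 279596/48397]
step 2: x' = [12912608/15262149, 59756278/106835043], P' = [1476766/2180307 24607952/15262149; 24607952/15262149 594982324/106835043]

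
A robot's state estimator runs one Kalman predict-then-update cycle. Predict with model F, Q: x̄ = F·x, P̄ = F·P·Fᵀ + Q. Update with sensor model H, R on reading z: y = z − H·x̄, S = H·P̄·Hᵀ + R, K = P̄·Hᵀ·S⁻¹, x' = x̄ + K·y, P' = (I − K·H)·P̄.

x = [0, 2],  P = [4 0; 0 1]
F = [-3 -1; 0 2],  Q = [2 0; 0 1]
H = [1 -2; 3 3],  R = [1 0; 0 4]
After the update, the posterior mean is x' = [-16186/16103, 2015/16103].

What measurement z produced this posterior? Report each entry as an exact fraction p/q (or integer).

z = [-1, -3]

x̄ = F·x = [-2, 4]
P̄ = F·P·Fᵀ + Q = [39 -2; -2 5]
S = H·P̄·Hᵀ + R = [68 93; 93 364]
K = P̄·Hᵀ·S⁻¹ = [5329/16103 3549/16103; -5205/16103 1728/16103]
x' − x̄ = [16020/16103, -62397/16103] = K·y
y = (KᵀK)⁻¹·Kᵀ·(x' − x̄) = [9, -9]
z = y + H·x̄ = [9, -9] + [-10, 6] = [-1, -3]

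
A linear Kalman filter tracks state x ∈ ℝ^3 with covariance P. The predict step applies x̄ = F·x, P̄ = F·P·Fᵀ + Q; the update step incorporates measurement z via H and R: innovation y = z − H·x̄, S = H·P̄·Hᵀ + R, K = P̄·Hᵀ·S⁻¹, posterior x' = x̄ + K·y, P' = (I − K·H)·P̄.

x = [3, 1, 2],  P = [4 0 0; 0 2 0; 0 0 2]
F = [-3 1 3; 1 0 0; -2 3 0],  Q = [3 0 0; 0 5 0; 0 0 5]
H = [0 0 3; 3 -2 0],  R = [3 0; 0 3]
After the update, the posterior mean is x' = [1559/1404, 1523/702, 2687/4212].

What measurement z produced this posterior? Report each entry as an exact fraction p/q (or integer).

x̄ = F·x = [-2, 3, -3]
P̄ = F·P·Fᵀ + Q = [59 -12 30; -12 9 -8; 30 -8 39]
S = H·P̄·Hᵀ + R = [354 318; 318 714]
K = P̄·Hᵀ·S⁻¹ = [19/8424 2363/8424; 1/4212 -319/4212; 8305/25272 53/25272]
x' − x̄ = [4367/1404, -583/702, 15323/4212] = K·y
y = (KᵀK)⁻¹·Kᵀ·(x' − x̄) = [11, 11]
z = y + H·x̄ = [11, 11] + [-9, -12] = [2, -1]

z = [2, -1]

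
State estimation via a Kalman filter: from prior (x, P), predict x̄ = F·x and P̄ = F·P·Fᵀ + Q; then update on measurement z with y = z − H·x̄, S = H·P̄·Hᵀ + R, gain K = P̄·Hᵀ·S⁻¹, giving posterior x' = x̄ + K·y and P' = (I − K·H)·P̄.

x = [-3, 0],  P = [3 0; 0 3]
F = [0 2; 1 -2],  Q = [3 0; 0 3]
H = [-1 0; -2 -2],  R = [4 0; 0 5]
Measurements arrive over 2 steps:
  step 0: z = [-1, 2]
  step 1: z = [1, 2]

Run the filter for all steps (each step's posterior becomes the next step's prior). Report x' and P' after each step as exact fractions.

step 0: x' = [675/743, -1593/743], P' = [2316/743 -2256/743; -2256/743 3006/743]
step 1: x' = [-1021749/686233, 462351/686233], P' = [2251956/686233 -2297616/686233; -2297616/686233 3093411/686233]

step 0: x̄ = F·x = [0, -3]
step 0: P̄ = F·P·Fᵀ + Q = [15 -12; -12 18]
step 0: y = z − H·x̄ = [-1, -4]
step 0: S = H·P̄·Hᵀ + R = [19 6; 6 41]
step 0: K = P̄·Hᵀ·S⁻¹ = [-579/743 -24/743; 564/743 -300/743]
step 0: x' = x̄ + K·y = [675/743, -1593/743]
step 0: P' = (I − K·H)·P̄ = [2316/743 -2256/743; -2256/743 3006/743]
step 1: x̄ = F·x = [-3186/743, 3861/743]
step 1: P̄ = F·P·Fᵀ + Q = [14253/743 -16536/743; -16536/743 25593/743]
step 1: y = z − H·x̄ = [-2443/743, 2836/743]
step 1: S = H·P̄·Hᵀ + R = [17225/743 -4566/743; -4566/743 30811/743]
step 1: K = P̄·Hᵀ·S⁻¹ = [-562989/686233 18264/686233; 574404/686233 -318318/686233]
step 1: x' = x̄ + K·y = [-1021749/686233, 462351/686233]
step 1: P' = (I − K·H)·P̄ = [2251956/686233 -2297616/686233; -2297616/686233 3093411/686233]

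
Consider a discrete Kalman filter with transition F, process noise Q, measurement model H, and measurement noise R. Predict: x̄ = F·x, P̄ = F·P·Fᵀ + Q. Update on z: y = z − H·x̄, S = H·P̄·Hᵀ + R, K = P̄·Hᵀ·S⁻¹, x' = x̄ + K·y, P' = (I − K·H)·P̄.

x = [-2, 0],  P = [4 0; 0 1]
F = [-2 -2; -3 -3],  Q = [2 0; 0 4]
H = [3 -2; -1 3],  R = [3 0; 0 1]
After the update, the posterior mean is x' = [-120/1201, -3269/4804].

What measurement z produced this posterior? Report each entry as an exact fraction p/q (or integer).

z = [1, -2]

x̄ = F·x = [4, 6]
P̄ = F·P·Fᵀ + Q = [22 30; 30 49]
S = H·P̄·Hᵀ + R = [37 -30; -30 284]
K = P̄·Hᵀ·S⁻¹ = [468/1201 337/1201; 619/4804 4089/9608]
x' − x̄ = [-4924/1201, -32093/4804] = K·y
y = (KᵀK)⁻¹·Kᵀ·(x' − x̄) = [1, -16]
z = y + H·x̄ = [1, -16] + [0, 14] = [1, -2]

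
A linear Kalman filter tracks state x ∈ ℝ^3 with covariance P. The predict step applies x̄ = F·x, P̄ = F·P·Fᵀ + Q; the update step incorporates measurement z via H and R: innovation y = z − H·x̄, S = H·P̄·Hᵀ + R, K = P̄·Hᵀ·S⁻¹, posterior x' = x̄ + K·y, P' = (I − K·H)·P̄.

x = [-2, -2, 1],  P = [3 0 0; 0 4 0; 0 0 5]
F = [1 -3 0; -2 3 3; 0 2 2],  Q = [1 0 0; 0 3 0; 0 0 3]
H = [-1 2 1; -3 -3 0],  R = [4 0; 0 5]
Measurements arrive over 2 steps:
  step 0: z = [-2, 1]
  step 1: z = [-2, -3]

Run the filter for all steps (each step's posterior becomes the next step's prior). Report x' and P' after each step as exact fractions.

step 0: x' = [-47916/248827, -9653/248827, -556928/248827], P' = [306044/248827 -211434/248827 458976/248827; -211434/248827 252564/248827 -443826/248827; 458976/248827 -443826/248827 1518960/248827]
step 1: x' = [2226616146/1735779659, -573660732/1735779659, -441720820/1735779659], P' = [12977243788/12150457613 -7962590133/12150457613 15529259694/12150457613; -7962590133/12150457613 9562558463/12150457613 -13387493439/12150457613; 15529259694/12150457613 -13387493439/12150457613 48353167680/12150457613]

step 0: x̄ = F·x = [4, 1, -2]
step 0: P̄ = F·P·Fᵀ + Q = [40 -42 -24; -42 96 54; -24 54 39]
step 0: y = z − H·x̄ = [2, 16]
step 0: S = H·P̄·Hᵀ + R = [899 -420; -420 473]
step 0: K = P̄·Hᵀ·S⁻¹ = [-67484/248827 -56766/248827; 68184/248827 -24678/248827; 43083/248827 -9090/248827]
step 0: x' = x̄ + K·y = [-47916/248827, -9653/248827, -556928/248827]
step 0: P' = (I − K·H)·P̄ = [306044/248827 -211434/248827 458976/248827; -211434/248827 252564/248827 -443826/248827; 458976/248827 -443826/248827 1518960/248827]
step 1: x̄ = F·x = [-18957/248827, -1603911/248827, -1133162/248827]
step 1: P̄ = F·P·Fᵀ + Q = [4096551/248827 583292/248827 1642656/248827; 583292/248827 6955001/248827 4313064/248827; 1642656/248827 4313064/248827 4281969/248827]
step 1: y = z − H·x̄ = [3824373/248827, -5615085/248827]
step 1: S = H·P̄·Hᵀ + R = [48827608/248827 -49057389/248827; -49057389/248827 111207359/248827]
step 1: K = P̄·Hᵀ·S⁻¹ = [-3343291090/12150457613 -3008792193/12150457613; 3425053405/12150457613 -959980998/12150457613; 1512230277/12150457613 -1285059753/12150457613]
step 1: x' = x̄ + K·y = [2226616146/1735779659, -573660732/1735779659, -441720820/1735779659]
step 1: P' = (I − K·H)·P̄ = [12977243788/12150457613 -7962590133/12150457613 15529259694/12150457613; -7962590133/12150457613 9562558463/12150457613 -13387493439/12150457613; 15529259694/12150457613 -13387493439/12150457613 48353167680/12150457613]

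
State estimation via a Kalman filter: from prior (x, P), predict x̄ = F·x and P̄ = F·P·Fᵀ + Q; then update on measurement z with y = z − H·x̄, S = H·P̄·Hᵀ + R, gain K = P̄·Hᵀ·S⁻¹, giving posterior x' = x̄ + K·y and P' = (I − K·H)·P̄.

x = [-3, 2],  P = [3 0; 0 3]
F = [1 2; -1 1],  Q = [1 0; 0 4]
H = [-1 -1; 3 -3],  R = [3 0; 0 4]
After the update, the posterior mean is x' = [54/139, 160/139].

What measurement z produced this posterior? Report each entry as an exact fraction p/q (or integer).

z = [-1, -2]

x̄ = F·x = [1, 5]
P̄ = F·P·Fᵀ + Q = [16 3; 3 10]
S = H·P̄·Hᵀ + R = [35 -18; -18 184]
K = P̄·Hᵀ·S⁻¹ = [-127/278 93/556; -1385/3058 -969/6116]
x' − x̄ = [-85/139, -535/139] = K·y
y = (KᵀK)⁻¹·Kᵀ·(x' − x̄) = [5, 10]
z = y + H·x̄ = [5, 10] + [-6, -12] = [-1, -2]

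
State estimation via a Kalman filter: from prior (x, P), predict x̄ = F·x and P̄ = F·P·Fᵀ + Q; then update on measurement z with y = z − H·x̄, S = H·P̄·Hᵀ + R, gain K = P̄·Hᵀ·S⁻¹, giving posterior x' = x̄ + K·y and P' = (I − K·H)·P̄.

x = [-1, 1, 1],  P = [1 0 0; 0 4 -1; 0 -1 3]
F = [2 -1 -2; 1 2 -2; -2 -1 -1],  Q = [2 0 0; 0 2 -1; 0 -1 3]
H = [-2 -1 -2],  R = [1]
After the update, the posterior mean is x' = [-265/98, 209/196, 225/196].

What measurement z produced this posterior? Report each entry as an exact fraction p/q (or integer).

z = [2]

x̄ = F·x = [-5, -1, 0]
P̄ = F·P·Fᵀ + Q = [18 8 3; 8 39 -5; 3 -5 12]
S = H·P̄·Hᵀ + R = [196]
K = P̄·Hᵀ·S⁻¹ = [-25/98; -45/196; -25/196]
x' − x̄ = [225/98, 405/196, 225/196] = K·y
y = (KᵀK)⁻¹·Kᵀ·(x' − x̄) = [-9]
z = y + H·x̄ = [-9] + [11] = [2]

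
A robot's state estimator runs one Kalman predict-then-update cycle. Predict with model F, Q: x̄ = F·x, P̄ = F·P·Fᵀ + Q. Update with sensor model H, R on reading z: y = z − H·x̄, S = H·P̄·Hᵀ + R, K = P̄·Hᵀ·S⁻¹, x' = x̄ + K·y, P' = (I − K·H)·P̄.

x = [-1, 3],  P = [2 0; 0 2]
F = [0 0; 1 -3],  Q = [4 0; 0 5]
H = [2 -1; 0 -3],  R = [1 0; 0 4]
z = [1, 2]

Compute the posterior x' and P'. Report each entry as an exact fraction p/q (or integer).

x' = [104/1331, -1110/1331]
P' = [1316/3993 800/3993; 800/3993 1700/3993]

x̄ = F·x = [0, -10]
P̄ = F·P·Fᵀ + Q = [4 0; 0 25]
y = z − H·x̄ = [-9, -28]
S = H·P̄·Hᵀ + R = [42 75; 75 229]
K = P̄·Hᵀ·S⁻¹ = [1832/3993 -200/1331; -100/3993 -425/1331]
x' = x̄ + K·y = [104/1331, -1110/1331]
P' = (I − K·H)·P̄ = [1316/3993 800/3993; 800/3993 1700/3993]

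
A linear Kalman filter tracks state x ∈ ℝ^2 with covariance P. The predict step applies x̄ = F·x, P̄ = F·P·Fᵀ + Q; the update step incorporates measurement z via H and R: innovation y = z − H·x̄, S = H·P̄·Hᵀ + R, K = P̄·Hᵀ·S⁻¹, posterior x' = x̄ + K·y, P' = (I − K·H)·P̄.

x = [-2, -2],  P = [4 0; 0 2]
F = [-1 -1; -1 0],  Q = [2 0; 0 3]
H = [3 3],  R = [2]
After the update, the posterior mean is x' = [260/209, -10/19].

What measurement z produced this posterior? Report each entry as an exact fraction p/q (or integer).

z = [2]

x̄ = F·x = [4, 2]
P̄ = F·P·Fᵀ + Q = [8 4; 4 7]
S = H·P̄·Hᵀ + R = [209]
K = P̄·Hᵀ·S⁻¹ = [36/209; 3/19]
x' − x̄ = [-576/209, -48/19] = K·y
y = (KᵀK)⁻¹·Kᵀ·(x' − x̄) = [-16]
z = y + H·x̄ = [-16] + [18] = [2]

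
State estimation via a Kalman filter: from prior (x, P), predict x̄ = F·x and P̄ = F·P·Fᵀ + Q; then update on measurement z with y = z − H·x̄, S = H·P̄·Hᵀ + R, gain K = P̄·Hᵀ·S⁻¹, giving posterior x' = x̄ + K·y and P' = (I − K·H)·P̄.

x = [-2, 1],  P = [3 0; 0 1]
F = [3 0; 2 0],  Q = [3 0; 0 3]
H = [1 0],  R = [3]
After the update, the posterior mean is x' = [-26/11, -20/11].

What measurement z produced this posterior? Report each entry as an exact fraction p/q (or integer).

z = [-2]

x̄ = F·x = [-6, -4]
P̄ = F·P·Fᵀ + Q = [30 18; 18 15]
S = H·P̄·Hᵀ + R = [33]
K = P̄·Hᵀ·S⁻¹ = [10/11; 6/11]
x' − x̄ = [40/11, 24/11] = K·y
y = (KᵀK)⁻¹·Kᵀ·(x' − x̄) = [4]
z = y + H·x̄ = [4] + [-6] = [-2]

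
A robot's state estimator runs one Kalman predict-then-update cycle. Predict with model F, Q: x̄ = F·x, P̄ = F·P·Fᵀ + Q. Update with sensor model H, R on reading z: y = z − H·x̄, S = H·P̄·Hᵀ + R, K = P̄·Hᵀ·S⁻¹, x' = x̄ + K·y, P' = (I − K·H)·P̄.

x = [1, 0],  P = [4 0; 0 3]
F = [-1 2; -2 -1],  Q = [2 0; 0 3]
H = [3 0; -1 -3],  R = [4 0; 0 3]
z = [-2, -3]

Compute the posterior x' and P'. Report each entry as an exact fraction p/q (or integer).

x̄ = F·x = [-1, -2]
P̄ = F·P·Fᵀ + Q = [18 2; 2 22]
y = z − H·x̄ = [1, -10]
S = H·P̄·Hᵀ + R = [166 -72; -72 231]
K = P̄·Hᵀ·S⁻¹ = [1791/5527 -16/5527; -585/5527 -5428/16581]
x' = x̄ + K·y = [-3576/5527, 19363/16581]
P' = (I − K·H)·P̄ = [2388/5527 -780/5527; -780/5527 6208/16581]

x' = [-3576/5527, 19363/16581]
P' = [2388/5527 -780/5527; -780/5527 6208/16581]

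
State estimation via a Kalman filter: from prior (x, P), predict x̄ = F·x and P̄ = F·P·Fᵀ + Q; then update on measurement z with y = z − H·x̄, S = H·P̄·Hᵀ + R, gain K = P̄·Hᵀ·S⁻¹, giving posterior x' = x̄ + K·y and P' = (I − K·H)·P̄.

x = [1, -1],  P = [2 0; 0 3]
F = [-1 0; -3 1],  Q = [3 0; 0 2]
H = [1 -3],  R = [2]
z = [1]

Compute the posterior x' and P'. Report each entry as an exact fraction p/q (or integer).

x̄ = F·x = [-1, -4]
P̄ = F·P·Fᵀ + Q = [5 6; 6 23]
y = z − H·x̄ = [-10]
S = H·P̄·Hᵀ + R = [178]
K = P̄·Hᵀ·S⁻¹ = [-13/178; -63/178]
x' = x̄ + K·y = [-24/89, -41/89]
P' = (I − K·H)·P̄ = [721/178 249/178; 249/178 125/178]

x' = [-24/89, -41/89]
P' = [721/178 249/178; 249/178 125/178]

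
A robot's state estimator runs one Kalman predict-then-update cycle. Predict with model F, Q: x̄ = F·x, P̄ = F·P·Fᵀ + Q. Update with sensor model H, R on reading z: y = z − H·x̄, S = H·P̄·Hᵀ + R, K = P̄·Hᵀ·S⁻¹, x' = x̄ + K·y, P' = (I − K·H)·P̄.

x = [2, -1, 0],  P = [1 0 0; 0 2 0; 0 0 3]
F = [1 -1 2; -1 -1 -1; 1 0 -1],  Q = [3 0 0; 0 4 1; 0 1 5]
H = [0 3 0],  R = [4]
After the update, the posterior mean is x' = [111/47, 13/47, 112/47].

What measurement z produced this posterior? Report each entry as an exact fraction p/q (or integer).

x̄ = F·x = [3, -1, 2]
P̄ = F·P·Fᵀ + Q = [18 -5 -5; -5 10 3; -5 3 9]
S = H·P̄·Hᵀ + R = [94]
K = P̄·Hᵀ·S⁻¹ = [-15/94; 15/47; 9/94]
x' − x̄ = [-30/47, 60/47, 18/47] = K·y
y = (KᵀK)⁻¹·Kᵀ·(x' − x̄) = [4]
z = y + H·x̄ = [4] + [-3] = [1]

z = [1]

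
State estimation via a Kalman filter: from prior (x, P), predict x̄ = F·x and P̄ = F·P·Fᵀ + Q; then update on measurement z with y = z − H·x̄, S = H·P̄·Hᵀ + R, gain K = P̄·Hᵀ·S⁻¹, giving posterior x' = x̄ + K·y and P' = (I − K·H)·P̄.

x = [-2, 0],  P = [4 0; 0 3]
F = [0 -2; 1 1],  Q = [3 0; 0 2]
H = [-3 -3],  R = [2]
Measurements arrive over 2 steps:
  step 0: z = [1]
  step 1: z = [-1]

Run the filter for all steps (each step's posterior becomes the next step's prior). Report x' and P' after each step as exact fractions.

step 0: x̄ = F·x = [0, -2]
step 0: P̄ = F·P·Fᵀ + Q = [15 -6; -6 9]
step 0: y = z − H·x̄ = [-5]
step 0: S = H·P̄·Hᵀ + R = [110]
step 0: K = P̄·Hᵀ·S⁻¹ = [-27/110; -9/110]
step 0: x' = x̄ + K·y = [27/22, -35/22]
step 0: P' = (I − K·H)·P̄ = [921/110 -903/110; -903/110 909/110]
step 1: x̄ = F·x = [35/11, -4/11]
step 1: P̄ = F·P·Fᵀ + Q = [1983/55 -6/55; -6/55 122/55]
step 1: y = z − H·x̄ = [82/11]
step 1: S = H·P̄·Hᵀ + R = [18947/55]
step 1: K = P̄·Hᵀ·S⁻¹ = [-5931/18947; -348/18947]
step 1: x' = x̄ + K·y = [16073/18947, -9484/18947]
step 1: P' = (I − K·H)·P̄ = [43548/18947 -39594/18947; -39594/18947 39826/18947]

step 0: x' = [27/22, -35/22], P' = [921/110 -903/110; -903/110 909/110]
step 1: x' = [16073/18947, -9484/18947], P' = [43548/18947 -39594/18947; -39594/18947 39826/18947]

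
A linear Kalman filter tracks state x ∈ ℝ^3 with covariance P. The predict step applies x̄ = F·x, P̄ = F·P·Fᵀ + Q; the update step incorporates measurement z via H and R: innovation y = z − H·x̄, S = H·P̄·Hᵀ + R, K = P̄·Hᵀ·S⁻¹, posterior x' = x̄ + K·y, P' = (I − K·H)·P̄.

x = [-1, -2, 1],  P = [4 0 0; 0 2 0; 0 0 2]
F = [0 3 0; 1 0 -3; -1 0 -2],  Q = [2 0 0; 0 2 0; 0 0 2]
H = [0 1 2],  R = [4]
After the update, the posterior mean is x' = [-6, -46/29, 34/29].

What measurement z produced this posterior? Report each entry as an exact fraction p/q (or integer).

x̄ = F·x = [-6, -4, -1]
P̄ = F·P·Fᵀ + Q = [20 0 0; 0 24 8; 0 8 14]
S = H·P̄·Hᵀ + R = [116]
K = P̄·Hᵀ·S⁻¹ = [0; 10/29; 9/29]
x' − x̄ = [0, 70/29, 63/29] = K·y
y = (KᵀK)⁻¹·Kᵀ·(x' − x̄) = [7]
z = y + H·x̄ = [7] + [-6] = [1]

z = [1]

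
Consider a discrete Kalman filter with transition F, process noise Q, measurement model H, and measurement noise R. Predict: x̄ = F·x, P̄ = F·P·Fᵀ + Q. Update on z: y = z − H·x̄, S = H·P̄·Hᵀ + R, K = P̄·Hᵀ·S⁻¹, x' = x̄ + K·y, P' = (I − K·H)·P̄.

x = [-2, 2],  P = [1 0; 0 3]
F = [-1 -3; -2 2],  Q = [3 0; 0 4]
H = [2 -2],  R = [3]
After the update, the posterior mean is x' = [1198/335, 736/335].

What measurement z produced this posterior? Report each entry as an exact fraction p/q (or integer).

z = [3]

x̄ = F·x = [-4, 8]
P̄ = F·P·Fᵀ + Q = [31 -16; -16 20]
S = H·P̄·Hᵀ + R = [335]
K = P̄·Hᵀ·S⁻¹ = [94/335; -72/335]
x' − x̄ = [2538/335, -1944/335] = K·y
y = (KᵀK)⁻¹·Kᵀ·(x' − x̄) = [27]
z = y + H·x̄ = [27] + [-24] = [3]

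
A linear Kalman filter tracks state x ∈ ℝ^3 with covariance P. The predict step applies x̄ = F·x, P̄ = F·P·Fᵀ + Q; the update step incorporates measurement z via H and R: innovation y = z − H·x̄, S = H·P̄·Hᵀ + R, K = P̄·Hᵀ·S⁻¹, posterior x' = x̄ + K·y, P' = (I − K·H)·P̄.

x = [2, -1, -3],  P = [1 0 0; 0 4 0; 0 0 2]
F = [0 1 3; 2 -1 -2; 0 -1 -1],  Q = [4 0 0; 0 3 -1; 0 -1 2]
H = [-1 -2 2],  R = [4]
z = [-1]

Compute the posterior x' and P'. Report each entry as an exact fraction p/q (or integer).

x̄ = F·x = [-10, 11, 4]
P̄ = F·P·Fᵀ + Q = [26 -16 -10; -16 19 7; -10 7 8]
y = z − H·x̄ = [3]
S = H·P̄·Hᵀ + R = [58]
K = P̄·Hᵀ·S⁻¹ = [-7/29; -4/29; 6/29]
x' = x̄ + K·y = [-311/29, 307/29, 134/29]
P' = (I − K·H)·P̄ = [656/29 -520/29 -206/29; -520/29 519/29 251/29; -206/29 251/29 160/29]

x' = [-311/29, 307/29, 134/29]
P' = [656/29 -520/29 -206/29; -520/29 519/29 251/29; -206/29 251/29 160/29]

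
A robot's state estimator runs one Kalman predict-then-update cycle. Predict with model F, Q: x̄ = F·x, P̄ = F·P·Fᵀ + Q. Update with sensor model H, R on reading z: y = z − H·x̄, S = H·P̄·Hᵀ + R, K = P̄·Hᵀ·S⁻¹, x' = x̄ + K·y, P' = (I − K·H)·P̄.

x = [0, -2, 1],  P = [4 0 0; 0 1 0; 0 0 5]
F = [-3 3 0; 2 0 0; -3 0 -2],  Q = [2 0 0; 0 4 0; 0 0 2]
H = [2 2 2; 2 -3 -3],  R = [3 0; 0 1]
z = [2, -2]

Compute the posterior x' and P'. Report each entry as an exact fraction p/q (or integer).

x' = [20046/127949, -16960/5563, 489382/127949]
P' = [39387/127949 -848/5563 37264/127949; -848/5563 42572/5563 -42912/5563; 37264/127949 -42912/5563 1015142/127949]

x̄ = F·x = [-6, 0, -2]
P̄ = F·P·Fᵀ + Q = [47 -24 36; -24 20 -24; 36 -24 58]
y = z − H·x̄ = [18, 4]
S = H·P̄·Hᵀ + R = [407 -16; -16 315]
K = P̄·Hᵀ·S⁻¹ = [38098/127949 25494/127949; -792/5563 -676/5563; 43620/127949 -9970/127949]
x' = x̄ + K·y = [20046/127949, -16960/5563, 489382/127949]
P' = (I − K·H)·P̄ = [39387/127949 -848/5563 37264/127949; -848/5563 42572/5563 -42912/5563; 37264/127949 -42912/5563 1015142/127949]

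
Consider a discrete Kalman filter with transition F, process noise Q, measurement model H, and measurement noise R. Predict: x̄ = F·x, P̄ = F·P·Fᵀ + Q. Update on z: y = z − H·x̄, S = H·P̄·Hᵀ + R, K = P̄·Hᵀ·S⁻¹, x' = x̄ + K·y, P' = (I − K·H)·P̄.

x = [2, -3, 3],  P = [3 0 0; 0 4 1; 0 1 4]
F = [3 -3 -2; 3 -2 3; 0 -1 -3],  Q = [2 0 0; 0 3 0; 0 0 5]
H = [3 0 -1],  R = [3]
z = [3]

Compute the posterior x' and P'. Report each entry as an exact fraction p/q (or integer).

x̄ = F·x = [9, 21, -6]
P̄ = F·P·Fᵀ + Q = [93 22 47; 22 70 -25; 47 -25 51]
y = z − H·x̄ = [-30]
S = H·P̄·Hᵀ + R = [609]
K = P̄·Hᵀ·S⁻¹ = [8/21; 13/87; 30/203]
x' = x̄ + K·y = [-17/7, 479/29, -2118/203]
P' = (I − K·H)·P̄ = [97/21 -38/3 89/7; -38/3 4907/87 -1115/29; 89/7 -1115/29 7653/203]

x' = [-17/7, 479/29, -2118/203]
P' = [97/21 -38/3 89/7; -38/3 4907/87 -1115/29; 89/7 -1115/29 7653/203]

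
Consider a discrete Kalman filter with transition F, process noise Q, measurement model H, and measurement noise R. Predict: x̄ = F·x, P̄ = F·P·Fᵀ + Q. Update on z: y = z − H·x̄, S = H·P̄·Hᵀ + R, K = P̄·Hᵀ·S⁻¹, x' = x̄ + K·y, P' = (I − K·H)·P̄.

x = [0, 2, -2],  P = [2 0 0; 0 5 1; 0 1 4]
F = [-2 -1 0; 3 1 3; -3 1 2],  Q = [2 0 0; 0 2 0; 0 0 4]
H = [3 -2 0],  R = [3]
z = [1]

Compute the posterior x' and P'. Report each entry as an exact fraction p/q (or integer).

x' = [-81/38, -1195/323, -75/38]
P' = [145/38 105/19 275/38; 105/19 2823/323 207/19; 275/38 207/19 1769/38]

x̄ = F·x = [-2, -4, -2]
P̄ = F·P·Fᵀ + Q = [15 -20 5; -20 67 16; 5 16 47]
y = z − H·x̄ = [-1]
S = H·P̄·Hᵀ + R = [646]
K = P̄·Hᵀ·S⁻¹ = [5/38; -97/323; -1/38]
x' = x̄ + K·y = [-81/38, -1195/323, -75/38]
P' = (I − K·H)·P̄ = [145/38 105/19 275/38; 105/19 2823/323 207/19; 275/38 207/19 1769/38]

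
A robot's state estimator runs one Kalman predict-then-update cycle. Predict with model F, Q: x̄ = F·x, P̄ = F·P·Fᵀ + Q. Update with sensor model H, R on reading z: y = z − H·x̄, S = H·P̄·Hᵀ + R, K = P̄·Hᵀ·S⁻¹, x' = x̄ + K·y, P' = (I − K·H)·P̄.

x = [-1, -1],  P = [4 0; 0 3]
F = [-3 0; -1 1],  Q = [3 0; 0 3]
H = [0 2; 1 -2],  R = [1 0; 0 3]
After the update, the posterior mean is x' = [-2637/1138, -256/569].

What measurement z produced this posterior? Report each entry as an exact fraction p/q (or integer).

x̄ = F·x = [3, 0]
P̄ = F·P·Fᵀ + Q = [39 12; 12 10]
S = H·P̄·Hᵀ + R = [41 -16; -16 34]
K = P̄·Hᵀ·S⁻¹ = [528/569 999/1138; 276/569 -4/569]
x' − x̄ = [-6051/1138, -256/569] = K·y
y = (KᵀK)⁻¹·Kᵀ·(x' − x̄) = [-1, -5]
z = y + H·x̄ = [-1, -5] + [0, 3] = [-1, -2]

z = [-1, -2]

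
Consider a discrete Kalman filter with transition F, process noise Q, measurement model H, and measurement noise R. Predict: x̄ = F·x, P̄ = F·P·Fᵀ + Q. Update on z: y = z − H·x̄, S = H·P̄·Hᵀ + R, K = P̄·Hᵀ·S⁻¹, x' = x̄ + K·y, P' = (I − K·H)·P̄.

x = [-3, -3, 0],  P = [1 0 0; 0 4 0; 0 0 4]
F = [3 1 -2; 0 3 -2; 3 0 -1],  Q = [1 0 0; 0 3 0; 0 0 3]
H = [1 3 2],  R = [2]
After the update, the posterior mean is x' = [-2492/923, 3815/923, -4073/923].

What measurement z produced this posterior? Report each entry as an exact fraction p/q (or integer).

x̄ = F·x = [-12, -9, -9]
P̄ = F·P·Fᵀ + Q = [30 28 17; 28 55 8; 17 8 16]
S = H·P̄·Hᵀ + R = [923]
K = P̄·Hᵀ·S⁻¹ = [148/923; 209/923; 73/923]
x' − x̄ = [8584/923, 12122/923, 4234/923] = K·y
y = (KᵀK)⁻¹·Kᵀ·(x' − x̄) = [58]
z = y + H·x̄ = [58] + [-57] = [1]

z = [1]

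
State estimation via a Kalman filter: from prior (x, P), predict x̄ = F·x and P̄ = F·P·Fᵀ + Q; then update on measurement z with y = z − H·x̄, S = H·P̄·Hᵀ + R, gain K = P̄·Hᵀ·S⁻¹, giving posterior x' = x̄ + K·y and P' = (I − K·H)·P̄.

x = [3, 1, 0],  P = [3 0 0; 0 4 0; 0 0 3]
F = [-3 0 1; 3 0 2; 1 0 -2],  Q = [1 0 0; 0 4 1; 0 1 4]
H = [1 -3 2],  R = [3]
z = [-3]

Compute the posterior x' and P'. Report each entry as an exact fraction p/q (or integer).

x' = [-3555/587, 1125/587, 2544/587]
P' = [14101/587 -2471/587 -10661/587; -2471/587 1525/587 3292/587; -10661/587 3292/587 10312/587]

x̄ = F·x = [-9, 9, 3]
P̄ = F·P·Fᵀ + Q = [31 -21 -15; -21 43 -2; -15 -2 19]
y = z − H·x̄ = [27]
S = H·P̄·Hᵀ + R = [587]
K = P̄·Hᵀ·S⁻¹ = [64/587; -154/587; 29/587]
x' = x̄ + K·y = [-3555/587, 1125/587, 2544/587]
P' = (I − K·H)·P̄ = [14101/587 -2471/587 -10661/587; -2471/587 1525/587 3292/587; -10661/587 3292/587 10312/587]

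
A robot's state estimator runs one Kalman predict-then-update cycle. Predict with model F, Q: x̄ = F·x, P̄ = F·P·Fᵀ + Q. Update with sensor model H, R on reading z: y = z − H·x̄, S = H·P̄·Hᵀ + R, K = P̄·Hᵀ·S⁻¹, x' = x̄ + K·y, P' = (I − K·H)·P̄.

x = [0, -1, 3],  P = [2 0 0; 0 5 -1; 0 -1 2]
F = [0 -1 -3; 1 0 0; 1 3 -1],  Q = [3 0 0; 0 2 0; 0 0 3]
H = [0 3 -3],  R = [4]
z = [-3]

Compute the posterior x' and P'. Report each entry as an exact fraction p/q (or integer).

x' = [-4271/526, -63/263, 186/263]
P' = [10511/526 -9/263 -11/263; -9/263 1034/263 1030/263; -11/263 1030/263 1142/263]

x̄ = F·x = [-8, 0, -6]
P̄ = F·P·Fᵀ + Q = [20 0 -1; 0 4 2; -1 2 58]
y = z − H·x̄ = [-21]
S = H·P̄·Hᵀ + R = [526]
K = P̄·Hᵀ·S⁻¹ = [3/526; 3/263; -84/263]
x' = x̄ + K·y = [-4271/526, -63/263, 186/263]
P' = (I − K·H)·P̄ = [10511/526 -9/263 -11/263; -9/263 1034/263 1030/263; -11/263 1030/263 1142/263]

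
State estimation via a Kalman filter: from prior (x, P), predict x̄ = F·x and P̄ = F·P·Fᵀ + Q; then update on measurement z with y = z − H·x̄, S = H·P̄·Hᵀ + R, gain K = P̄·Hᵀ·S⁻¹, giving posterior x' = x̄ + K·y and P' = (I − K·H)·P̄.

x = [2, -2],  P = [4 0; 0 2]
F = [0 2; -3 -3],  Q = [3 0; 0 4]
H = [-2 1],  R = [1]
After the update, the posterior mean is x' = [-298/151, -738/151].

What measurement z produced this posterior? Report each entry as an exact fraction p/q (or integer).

x̄ = F·x = [-4, 0]
P̄ = F·P·Fᵀ + Q = [11 -12; -12 58]
S = H·P̄·Hᵀ + R = [151]
K = P̄·Hᵀ·S⁻¹ = [-34/151; 82/151]
x' − x̄ = [306/151, -738/151] = K·y
y = (KᵀK)⁻¹·Kᵀ·(x' − x̄) = [-9]
z = y + H·x̄ = [-9] + [8] = [-1]

z = [-1]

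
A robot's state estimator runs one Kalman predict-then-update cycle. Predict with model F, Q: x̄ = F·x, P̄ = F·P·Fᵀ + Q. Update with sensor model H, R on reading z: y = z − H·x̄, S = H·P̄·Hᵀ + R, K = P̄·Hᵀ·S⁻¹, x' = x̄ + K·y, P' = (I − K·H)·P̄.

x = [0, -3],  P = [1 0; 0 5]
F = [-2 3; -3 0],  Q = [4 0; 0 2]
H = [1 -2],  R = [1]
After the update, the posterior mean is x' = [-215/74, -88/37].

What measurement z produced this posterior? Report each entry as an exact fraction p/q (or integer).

x̄ = F·x = [-9, 0]
P̄ = F·P·Fᵀ + Q = [53 6; 6 11]
S = H·P̄·Hᵀ + R = [74]
K = P̄·Hᵀ·S⁻¹ = [41/74; -8/37]
x' − x̄ = [451/74, -88/37] = K·y
y = (KᵀK)⁻¹·Kᵀ·(x' − x̄) = [11]
z = y + H·x̄ = [11] + [-9] = [2]

z = [2]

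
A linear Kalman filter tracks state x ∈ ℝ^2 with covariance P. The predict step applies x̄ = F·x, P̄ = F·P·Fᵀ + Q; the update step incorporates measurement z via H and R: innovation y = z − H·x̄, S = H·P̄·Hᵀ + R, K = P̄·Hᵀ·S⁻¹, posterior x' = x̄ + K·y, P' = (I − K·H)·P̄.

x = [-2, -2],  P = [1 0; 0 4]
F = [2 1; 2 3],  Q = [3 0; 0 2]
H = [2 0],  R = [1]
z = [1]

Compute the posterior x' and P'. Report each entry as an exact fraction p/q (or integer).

x' = [16/45, -34/45]
P' = [11/45 16/45; 16/45 866/45]

x̄ = F·x = [-6, -10]
P̄ = F·P·Fᵀ + Q = [11 16; 16 42]
y = z − H·x̄ = [13]
S = H·P̄·Hᵀ + R = [45]
K = P̄·Hᵀ·S⁻¹ = [22/45; 32/45]
x' = x̄ + K·y = [16/45, -34/45]
P' = (I − K·H)·P̄ = [11/45 16/45; 16/45 866/45]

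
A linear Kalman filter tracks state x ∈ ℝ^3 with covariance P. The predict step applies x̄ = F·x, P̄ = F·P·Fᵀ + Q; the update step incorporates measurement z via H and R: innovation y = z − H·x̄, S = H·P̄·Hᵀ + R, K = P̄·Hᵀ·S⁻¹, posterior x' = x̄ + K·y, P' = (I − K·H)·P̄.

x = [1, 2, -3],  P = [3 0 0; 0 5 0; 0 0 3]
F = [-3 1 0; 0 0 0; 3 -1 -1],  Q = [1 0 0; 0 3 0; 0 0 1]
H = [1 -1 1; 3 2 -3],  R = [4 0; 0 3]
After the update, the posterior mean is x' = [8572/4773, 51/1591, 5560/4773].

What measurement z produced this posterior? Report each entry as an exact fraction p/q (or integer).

x̄ = F·x = [-1, 0, 4]
P̄ = F·P·Fᵀ + Q = [33 0 -32; 0 3 0; -32 0 36]
S = H·P̄·Hᵀ + R = [12 -15; -15 1212]
K = P̄·Hᵀ·S⁻¹ = [1379/4773 785/4773; -394/1591 3/1591; 596/4773 -796/4773]
x' − x̄ = [13345/4773, 51/1591, -13532/4773] = K·y
y = (KᵀK)⁻¹·Kᵀ·(x' − x̄) = [0, 17]
z = y + H·x̄ = [0, 17] + [3, -15] = [3, 2]

z = [3, 2]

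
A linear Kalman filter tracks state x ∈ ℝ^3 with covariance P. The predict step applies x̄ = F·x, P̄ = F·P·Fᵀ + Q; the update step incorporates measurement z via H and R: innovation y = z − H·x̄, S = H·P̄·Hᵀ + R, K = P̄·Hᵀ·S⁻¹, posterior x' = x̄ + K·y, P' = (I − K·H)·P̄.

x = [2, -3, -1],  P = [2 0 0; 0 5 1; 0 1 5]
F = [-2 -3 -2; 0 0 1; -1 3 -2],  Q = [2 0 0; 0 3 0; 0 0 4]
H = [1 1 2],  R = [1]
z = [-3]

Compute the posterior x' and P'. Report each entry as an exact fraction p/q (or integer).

x̄ = F·x = [7, -1, -9]
P̄ = F·P·Fᵀ + Q = [87 -13 -21; -13 8 -7; -21 -7 59]
y = z − H·x̄ = [9]
S = H·P̄·Hᵀ + R = [194]
K = P̄·Hᵀ·S⁻¹ = [16/97; -19/194; 45/97]
x' = x̄ + K·y = [823/97, -365/194, -468/97]
P' = (I − K·H)·P̄ = [7927/97 -957/97 -3477/97; -957/97 1191/194 176/97; -3477/97 176/97 1673/97]

x' = [823/97, -365/194, -468/97]
P' = [7927/97 -957/97 -3477/97; -957/97 1191/194 176/97; -3477/97 176/97 1673/97]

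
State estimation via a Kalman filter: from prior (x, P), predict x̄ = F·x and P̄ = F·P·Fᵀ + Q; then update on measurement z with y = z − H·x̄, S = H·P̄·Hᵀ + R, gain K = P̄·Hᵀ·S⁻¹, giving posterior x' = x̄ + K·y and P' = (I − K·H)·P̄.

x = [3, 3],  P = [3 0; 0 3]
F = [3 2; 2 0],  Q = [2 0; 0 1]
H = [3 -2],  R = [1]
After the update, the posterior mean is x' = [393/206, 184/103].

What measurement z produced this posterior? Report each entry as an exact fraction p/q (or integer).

x̄ = F·x = [15, 6]
P̄ = F·P·Fᵀ + Q = [41 18; 18 13]
S = H·P̄·Hᵀ + R = [206]
K = P̄·Hᵀ·S⁻¹ = [87/206; 14/103]
x' − x̄ = [-2697/206, -434/103] = K·y
y = (KᵀK)⁻¹·Kᵀ·(x' − x̄) = [-31]
z = y + H·x̄ = [-31] + [33] = [2]

z = [2]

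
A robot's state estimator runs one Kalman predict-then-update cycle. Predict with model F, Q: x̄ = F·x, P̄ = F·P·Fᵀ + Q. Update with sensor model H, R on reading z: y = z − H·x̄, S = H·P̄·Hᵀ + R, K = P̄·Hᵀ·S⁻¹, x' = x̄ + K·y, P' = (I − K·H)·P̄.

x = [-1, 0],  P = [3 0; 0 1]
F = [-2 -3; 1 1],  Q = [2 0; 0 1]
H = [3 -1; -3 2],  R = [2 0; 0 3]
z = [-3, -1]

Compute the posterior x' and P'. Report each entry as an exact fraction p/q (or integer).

x' = [-331/445, -61/89]
P' = [128/445 33/89; 33/89 78/89]

x̄ = F·x = [2, -1]
P̄ = F·P·Fᵀ + Q = [23 -9; -9 5]
y = z − H·x̄ = [-10, 7]
S = H·P̄·Hᵀ + R = [268 -298; -298 338]
K = P̄·Hᵀ·S⁻¹ = [219/890 -18/445; 21/178 19/89]
x' = x̄ + K·y = [-331/445, -61/89]
P' = (I − K·H)·P̄ = [128/445 33/89; 33/89 78/89]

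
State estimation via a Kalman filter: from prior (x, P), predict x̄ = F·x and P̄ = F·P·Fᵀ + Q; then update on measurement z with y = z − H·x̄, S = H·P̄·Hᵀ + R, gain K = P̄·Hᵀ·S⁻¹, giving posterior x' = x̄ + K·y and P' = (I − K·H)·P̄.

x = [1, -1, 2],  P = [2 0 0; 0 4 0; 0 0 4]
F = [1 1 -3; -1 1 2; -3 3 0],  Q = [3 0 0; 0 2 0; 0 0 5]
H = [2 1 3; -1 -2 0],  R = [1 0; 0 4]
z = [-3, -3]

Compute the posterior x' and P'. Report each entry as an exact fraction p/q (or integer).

x̄ = F·x = [-6, 2, -6]
P̄ = F·P·Fᵀ + Q = [45 -22 6; -22 24 18; 6 18 59]
y = z − H·x̄ = [25, -5]
S = H·P̄·Hᵀ + R = [828 -154; -154 57]
K = P̄·Hᵀ·S⁻¹ = [1187/5870 1552/2935; -1033/11740 -4073/5870; 5331/23480 -1449/11740]
x' = x̄ + K·y = [-4213/1174, 7677/2348, 1377/4696]
P' = (I − K·H)·P̄ = [82586/2935 -44397/2935 -80121/5870; -44397/2935 52543/5870 83019/11740; -80121/5870 83019/11740 160087/23480]

x' = [-4213/1174, 7677/2348, 1377/4696]
P' = [82586/2935 -44397/2935 -80121/5870; -44397/2935 52543/5870 83019/11740; -80121/5870 83019/11740 160087/23480]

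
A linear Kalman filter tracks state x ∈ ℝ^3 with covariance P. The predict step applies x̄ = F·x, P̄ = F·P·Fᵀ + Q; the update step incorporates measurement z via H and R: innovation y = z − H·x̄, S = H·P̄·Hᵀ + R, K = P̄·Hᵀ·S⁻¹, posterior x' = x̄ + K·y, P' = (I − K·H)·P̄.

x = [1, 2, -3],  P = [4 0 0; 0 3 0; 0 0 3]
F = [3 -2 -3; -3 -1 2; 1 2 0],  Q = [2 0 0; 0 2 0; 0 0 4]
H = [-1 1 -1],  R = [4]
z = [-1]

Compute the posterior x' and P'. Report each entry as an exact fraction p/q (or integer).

x̄ = F·x = [8, -11, 5]
P̄ = F·P·Fᵀ + Q = [77 -48 0; -48 53 -18; 0 -18 20]
y = z − H·x̄ = [23]
S = H·P̄·Hᵀ + R = [286]
K = P̄·Hᵀ·S⁻¹ = [-125/286; 119/286; -19/143]
x' = x̄ + K·y = [-587/286, -409/286, 278/143]
P' = (I − K·H)·P̄ = [6397/286 1147/286 -2375/143; 1147/286 997/286 -313/143; -2375/143 -313/143 2138/143]

x' = [-587/286, -409/286, 278/143]
P' = [6397/286 1147/286 -2375/143; 1147/286 997/286 -313/143; -2375/143 -313/143 2138/143]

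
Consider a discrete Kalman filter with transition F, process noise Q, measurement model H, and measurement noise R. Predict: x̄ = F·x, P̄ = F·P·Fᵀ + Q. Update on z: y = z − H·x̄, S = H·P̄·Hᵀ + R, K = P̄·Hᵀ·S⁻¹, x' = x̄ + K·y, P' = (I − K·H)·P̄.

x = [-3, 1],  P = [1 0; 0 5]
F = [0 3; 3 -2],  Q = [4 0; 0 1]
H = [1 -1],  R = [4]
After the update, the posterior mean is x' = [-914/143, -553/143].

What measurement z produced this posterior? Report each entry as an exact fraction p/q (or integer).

z = [-3]

x̄ = F·x = [3, -11]
P̄ = F·P·Fᵀ + Q = [49 -30; -30 30]
S = H·P̄·Hᵀ + R = [143]
K = P̄·Hᵀ·S⁻¹ = [79/143; -60/143]
x' − x̄ = [-1343/143, 1020/143] = K·y
y = (KᵀK)⁻¹·Kᵀ·(x' − x̄) = [-17]
z = y + H·x̄ = [-17] + [14] = [-3]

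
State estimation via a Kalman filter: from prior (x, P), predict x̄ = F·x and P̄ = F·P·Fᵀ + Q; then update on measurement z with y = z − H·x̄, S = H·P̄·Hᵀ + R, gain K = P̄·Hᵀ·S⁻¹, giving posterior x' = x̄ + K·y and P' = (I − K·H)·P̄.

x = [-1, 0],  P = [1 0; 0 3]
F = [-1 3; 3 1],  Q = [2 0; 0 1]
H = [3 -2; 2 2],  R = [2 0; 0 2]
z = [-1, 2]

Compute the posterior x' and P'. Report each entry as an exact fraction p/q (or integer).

x' = [916/4543, 3263/4543]
P' = [723/4543 180/4543; 180/4543 1157/4543]

x̄ = F·x = [1, -3]
P̄ = F·P·Fᵀ + Q = [30 6; 6 13]
y = z − H·x̄ = [-10, 6]
S = H·P̄·Hᵀ + R = [252 140; 140 222]
K = P̄·Hᵀ·S⁻¹ = [1809/9086 129/649; -887/4543 191/649]
x' = x̄ + K·y = [916/4543, 3263/4543]
P' = (I − K·H)·P̄ = [723/4543 180/4543; 180/4543 1157/4543]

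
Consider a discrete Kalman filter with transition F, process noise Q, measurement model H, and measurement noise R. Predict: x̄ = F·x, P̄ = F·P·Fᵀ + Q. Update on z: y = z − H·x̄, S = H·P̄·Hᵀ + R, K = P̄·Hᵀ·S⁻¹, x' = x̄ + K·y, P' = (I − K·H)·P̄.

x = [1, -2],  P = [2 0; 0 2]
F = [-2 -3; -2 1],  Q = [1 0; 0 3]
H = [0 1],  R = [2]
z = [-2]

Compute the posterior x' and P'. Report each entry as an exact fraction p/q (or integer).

x' = [64/15, -34/15]
P' = [401/15 4/15; 4/15 26/15]

x̄ = F·x = [4, -4]
P̄ = F·P·Fᵀ + Q = [27 2; 2 13]
y = z − H·x̄ = [2]
S = H·P̄·Hᵀ + R = [15]
K = P̄·Hᵀ·S⁻¹ = [2/15; 13/15]
x' = x̄ + K·y = [64/15, -34/15]
P' = (I − K·H)·P̄ = [401/15 4/15; 4/15 26/15]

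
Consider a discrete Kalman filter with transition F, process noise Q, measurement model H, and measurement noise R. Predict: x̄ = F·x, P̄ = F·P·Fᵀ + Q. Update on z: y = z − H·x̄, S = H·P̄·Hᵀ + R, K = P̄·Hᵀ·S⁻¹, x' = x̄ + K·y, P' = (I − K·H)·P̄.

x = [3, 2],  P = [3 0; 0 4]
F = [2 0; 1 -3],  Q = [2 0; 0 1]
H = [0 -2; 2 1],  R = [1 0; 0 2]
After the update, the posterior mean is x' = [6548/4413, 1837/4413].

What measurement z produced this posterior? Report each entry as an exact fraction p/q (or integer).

z = [-1, 3]

x̄ = F·x = [6, -3]
P̄ = F·P·Fᵀ + Q = [14 6; 6 40]
S = H·P̄·Hᵀ + R = [161 -104; -104 122]
K = P̄·Hᵀ·S⁻¹ = [1036/4413 2113/4413; -2176/4413 26/4413]
x' − x̄ = [-19930/4413, 15076/4413] = K·y
y = (KᵀK)⁻¹·Kᵀ·(x' − x̄) = [-7, -6]
z = y + H·x̄ = [-7, -6] + [6, 9] = [-1, 3]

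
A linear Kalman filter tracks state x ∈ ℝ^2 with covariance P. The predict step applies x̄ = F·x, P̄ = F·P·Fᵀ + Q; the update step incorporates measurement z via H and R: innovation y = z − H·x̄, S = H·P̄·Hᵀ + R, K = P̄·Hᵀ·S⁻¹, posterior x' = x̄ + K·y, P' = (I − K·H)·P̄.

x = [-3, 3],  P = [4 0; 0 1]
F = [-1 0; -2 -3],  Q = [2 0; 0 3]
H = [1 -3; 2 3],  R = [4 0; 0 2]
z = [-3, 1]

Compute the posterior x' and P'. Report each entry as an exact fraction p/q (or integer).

x̄ = F·x = [3, -3]
P̄ = F·P·Fᵀ + Q = [6 8; 8 28]
y = z − H·x̄ = [-15, 4]
S = H·P̄·Hᵀ + R = [214 -264; -264 374]
K = P̄·Hᵀ·S⁻¹ = [63/235 738/2585; -46/235 334/2585]
x' = x̄ + K·y = [312/2585, 1171/2585]
P' = (I − K·H)·P̄ = [1416/2585 -452/2585; -452/2585 524/2585]

x' = [312/2585, 1171/2585]
P' = [1416/2585 -452/2585; -452/2585 524/2585]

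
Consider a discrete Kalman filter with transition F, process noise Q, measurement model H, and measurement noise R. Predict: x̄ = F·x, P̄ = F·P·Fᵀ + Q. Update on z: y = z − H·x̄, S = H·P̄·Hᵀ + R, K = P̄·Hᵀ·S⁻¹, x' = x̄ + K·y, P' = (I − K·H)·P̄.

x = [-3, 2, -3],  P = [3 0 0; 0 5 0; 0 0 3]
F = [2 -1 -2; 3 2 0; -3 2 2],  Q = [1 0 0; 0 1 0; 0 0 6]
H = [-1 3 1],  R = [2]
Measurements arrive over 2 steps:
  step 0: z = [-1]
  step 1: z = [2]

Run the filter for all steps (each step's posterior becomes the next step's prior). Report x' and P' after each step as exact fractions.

step 0: x̄ = F·x = [-2, -5, 7]
step 0: P̄ = F·P·Fᵀ + Q = [30 8 -40; 8 48 -7; -40 -7 65]
step 0: y = z − H·x̄ = [5]
step 0: S = H·P̄·Hᵀ + R = [519]
step 0: K = P̄·Hᵀ·S⁻¹ = [-46/519; 43/173; 28/173]
step 0: x' = x̄ + K·y = [-1268/519, -650/173, 1351/173]
step 0: P' = (I − K·H)·P̄ = [13454/519 3362/173 -5632/173; 3362/173 2757/173 -4823/173; -5632/173 -4823/173 8893/173]
step 1: x̄ = F·x = [-8692/519, -2568/173, 2670/173]
step 1: P̄ = F·P·Fᵀ + Q = [206270/519 77840/173 -71842/173; 77840/173 91907/173 -82418/173; -71842/173 -82418/173 76656/173]
step 1: y = z − H·x̄ = [7448/519]
step 1: S = H·P̄·Hᵀ + R = [465173/519]
step 1: K = P̄·Hᵀ·S⁻¹ = [278764/465173; 346389/465173; -296268/465173]
step 1: x' = x̄ + K·y = [-3790076/465173, -1934080/465173, 2927614/465173]
step 1: P' = (I − K·H)·P̄ = [35148106/465173 23249356/465173 -34042434/465173; 23249356/465173 15939548/465173 -23876510/465173; -34042434/465173 -23876510/465173 36994560/465173]

step 0: x' = [-1268/519, -650/173, 1351/173], P' = [13454/519 3362/173 -5632/173; 3362/173 2757/173 -4823/173; -5632/173 -4823/173 8893/173]
step 1: x' = [-3790076/465173, -1934080/465173, 2927614/465173], P' = [35148106/465173 23249356/465173 -34042434/465173; 23249356/465173 15939548/465173 -23876510/465173; -34042434/465173 -23876510/465173 36994560/465173]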